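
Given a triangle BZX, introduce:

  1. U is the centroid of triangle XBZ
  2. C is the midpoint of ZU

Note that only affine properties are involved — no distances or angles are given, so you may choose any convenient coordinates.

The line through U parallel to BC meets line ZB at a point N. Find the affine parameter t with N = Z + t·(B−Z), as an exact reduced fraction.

t = 2

Assign B = (0, 0), Z = (1, 0), X = (0, 1) — the answer is frame-independent, so this choice is without loss of generality.
1. U is the centroid of triangle XBZ ⇒ U = (1/3, 1/3)
2. C is the midpoint of ZU ⇒ C = (2/3, 1/6)
through U parallel to BC: direction (2/3, 1/6); meets ZB at N = (-1, 0)
N = Z + t·(B−Z) with t = 2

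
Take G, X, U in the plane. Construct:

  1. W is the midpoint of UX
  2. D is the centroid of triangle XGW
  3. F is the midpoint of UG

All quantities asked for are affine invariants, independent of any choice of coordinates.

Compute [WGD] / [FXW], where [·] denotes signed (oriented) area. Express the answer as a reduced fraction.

[WGD]:[FXW] = 2/3

Set G = (0, 0), X = (1, 0), U = (0, 1); any affine frame gives the same invariant.
1. W is the midpoint of UX ⇒ W = (1/2, 1/2)
2. D is the centroid of triangle XGW ⇒ D = (1/2, 1/6)
3. F is the midpoint of UG ⇒ F = (0, 1/2)
2·[WGD] = 1/6, 2·[FXW] = 1/4
[WGD]:[FXW] = 1/6:1/4 = 2/3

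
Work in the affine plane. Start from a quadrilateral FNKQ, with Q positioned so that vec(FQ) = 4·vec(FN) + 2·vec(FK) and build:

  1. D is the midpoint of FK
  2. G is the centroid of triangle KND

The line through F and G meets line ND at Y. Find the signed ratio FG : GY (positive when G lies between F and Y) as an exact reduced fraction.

FG:GY = -4

Set F = (0, 0), N = (1, 0), K = (0, 1), Q = (4, 2); any affine frame gives the same invariant.
1. D is the midpoint of FK ⇒ D = (0, 1/2)
2. G is the centroid of triangle KND ⇒ G = (1/3, 1/2)
line FG meets ND at Y = (1/4, 3/8)
G = F + t·(Y−F) with t = 4/3, so FG:GY = 4/3:-1/3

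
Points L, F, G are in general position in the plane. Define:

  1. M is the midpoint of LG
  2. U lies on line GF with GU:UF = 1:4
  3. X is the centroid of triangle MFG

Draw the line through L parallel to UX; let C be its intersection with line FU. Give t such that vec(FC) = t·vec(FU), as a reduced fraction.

Choose coordinates L = (0, 0), F = (1, 0), G = (0, 1).
1. M is the midpoint of LG ⇒ M = (0, 1/2)
2. U lies on line GF with GU:UF = 1:4 ⇒ U = (1/5, 4/5)
3. X is the centroid of triangle MFG ⇒ X = (1/3, 1/2)
through L parallel to UX: direction (2/15, -3/10); meets FU at C = (-4/5, 9/5)
C = F + t·(U−F) with t = 9/4

t = 9/4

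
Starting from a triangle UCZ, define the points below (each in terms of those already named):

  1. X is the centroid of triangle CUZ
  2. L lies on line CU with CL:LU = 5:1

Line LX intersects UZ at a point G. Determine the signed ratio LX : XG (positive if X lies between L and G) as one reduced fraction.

Work in coordinates with U = (0, 0), C = (1, 0), Z = (0, 1).
1. X is the centroid of triangle CUZ ⇒ X = (1/3, 1/3)
2. L lies on line CU with CL:LU = 5:1 ⇒ L = (1/6, 0)
line LX meets UZ at G = (0, -1/3)
X = L + t·(G−L) with t = -1, so LX:XG = -1:2

LX:XG = -1/2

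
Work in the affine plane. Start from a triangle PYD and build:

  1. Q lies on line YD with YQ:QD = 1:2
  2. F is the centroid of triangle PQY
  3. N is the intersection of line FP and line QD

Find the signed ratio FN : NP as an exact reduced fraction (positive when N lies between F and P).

Assign P = (0, 0), Y = (1, 0), D = (0, 1) — the answer is frame-independent, so this choice is without loss of generality.
1. Q lies on line YD with YQ:QD = 1:2 ⇒ Q = (2/3, 1/3)
2. F is the centroid of triangle PQY ⇒ F = (5/9, 1/9)
3. N is the intersection of line FP and line QD ⇒ N = (5/6, 1/6)
N = F + t·(P−F) with t = -1/2, so FN:NP = t:(1−t) = -1/2:3/2

FN:NP = -1/3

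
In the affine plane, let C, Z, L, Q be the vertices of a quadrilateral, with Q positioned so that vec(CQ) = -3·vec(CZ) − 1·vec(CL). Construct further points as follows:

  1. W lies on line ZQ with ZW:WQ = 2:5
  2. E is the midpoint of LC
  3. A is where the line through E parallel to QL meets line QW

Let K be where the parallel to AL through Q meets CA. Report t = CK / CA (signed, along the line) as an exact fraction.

t = 11/6

Assign C = (0, 0), Z = (1, 0), L = (0, 1), Q = (-3, -1) — the answer is frame-independent, so this choice is without loss of generality.
1. W lies on line ZQ with ZW:WQ = 2:5 ⇒ W = (-1/7, -2/7)
2. E is the midpoint of LC ⇒ E = (0, 1/2)
3. A is where the line through E parallel to QL meets line QW ⇒ A = (-9/5, -7/10)
through Q parallel to AL: direction (9/5, 17/10); meets CA at K = (-33/10, -77/60)
K = C + t·(A−C) with t = 11/6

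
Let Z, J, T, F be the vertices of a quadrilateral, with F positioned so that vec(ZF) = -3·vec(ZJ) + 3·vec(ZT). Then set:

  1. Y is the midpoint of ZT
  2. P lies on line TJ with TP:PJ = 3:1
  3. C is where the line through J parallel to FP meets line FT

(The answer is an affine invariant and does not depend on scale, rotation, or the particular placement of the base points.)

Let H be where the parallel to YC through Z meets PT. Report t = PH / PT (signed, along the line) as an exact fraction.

Set Z = (0, 0), J = (1, 0), T = (0, 1), F = (-3, 3); any affine frame gives the same invariant.
1. Y is the midpoint of ZT ⇒ Y = (0, 1/2)
2. P lies on line TJ with TP:PJ = 3:1 ⇒ P = (3/4, 1/4)
3. C is where the line through J parallel to FP meets line FT ⇒ C = (-4, 11/3)
through Z parallel to YC: direction (-4, 19/6); meets PT at H = (24/5, -19/5)
H = P + t·(T−P) with t = -27/5

t = -27/5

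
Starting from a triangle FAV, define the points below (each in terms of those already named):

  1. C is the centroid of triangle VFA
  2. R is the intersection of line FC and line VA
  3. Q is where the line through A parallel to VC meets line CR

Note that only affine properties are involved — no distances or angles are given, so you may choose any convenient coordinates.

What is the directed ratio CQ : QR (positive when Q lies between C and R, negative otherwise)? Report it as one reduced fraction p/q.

CQ:QR = -2

Work in coordinates with F = (0, 0), A = (1, 0), V = (0, 1).
1. C is the centroid of triangle VFA ⇒ C = (1/3, 1/3)
2. R is the intersection of line FC and line VA ⇒ R = (1/2, 1/2)
3. Q is where the line through A parallel to VC meets line CR ⇒ Q = (2/3, 2/3)
Q = C + t·(R−C) with t = 2, so CQ:QR = t:(1−t) = 2:-1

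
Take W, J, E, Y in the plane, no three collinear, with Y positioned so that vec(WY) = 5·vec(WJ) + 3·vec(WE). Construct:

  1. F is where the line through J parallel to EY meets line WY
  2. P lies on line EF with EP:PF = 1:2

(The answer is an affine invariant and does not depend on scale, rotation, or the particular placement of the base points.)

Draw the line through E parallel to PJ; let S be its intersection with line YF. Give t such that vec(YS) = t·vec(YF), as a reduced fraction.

t = 10/19

Set W = (0, 0), J = (1, 0), E = (0, 1), Y = (5, 3); any affine frame gives the same invariant.
1. F is where the line through J parallel to EY meets line WY ⇒ F = (-2, -6/5)
2. P lies on line EF with EP:PF = 1:2 ⇒ P = (-2/3, 4/15)
through E parallel to PJ: direction (5/3, -4/15); meets YF at S = (25/19, 15/19)
S = Y + t·(F−Y) with t = 10/19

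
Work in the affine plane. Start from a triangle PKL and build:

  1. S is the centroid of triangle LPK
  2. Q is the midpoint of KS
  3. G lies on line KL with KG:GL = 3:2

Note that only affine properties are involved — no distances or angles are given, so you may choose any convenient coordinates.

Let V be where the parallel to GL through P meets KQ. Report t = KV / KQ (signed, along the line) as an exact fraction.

Work in coordinates with P = (0, 0), K = (1, 0), L = (0, 1).
1. S is the centroid of triangle LPK ⇒ S = (1/3, 1/3)
2. Q is the midpoint of KS ⇒ Q = (2/3, 1/6)
3. G lies on line KL with KG:GL = 3:2 ⇒ G = (2/5, 3/5)
through P parallel to GL: direction (-2/5, 2/5); meets KQ at V = (-1, 1)
V = K + t·(Q−K) with t = 6

t = 6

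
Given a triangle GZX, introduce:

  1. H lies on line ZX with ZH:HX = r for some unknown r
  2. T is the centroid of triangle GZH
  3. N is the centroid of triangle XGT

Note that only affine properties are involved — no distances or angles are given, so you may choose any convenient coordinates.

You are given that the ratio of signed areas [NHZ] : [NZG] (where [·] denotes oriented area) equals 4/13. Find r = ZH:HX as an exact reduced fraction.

r = 1/3

Choose coordinates G = (0, 0), Z = (1, 0), X = (0, 1).
1. With ZH:HX = r, write λ = r/(r+1) so H = Z + λ·(X−Z); H is affine-linear in λ
2. T is the centroid of triangle GZH ⇒ T is an affine combination of earlier points and hence also affine-linear in λ
3. N is the centroid of triangle XGT ⇒ N is an affine combination of earlier points and hence also affine-linear in λ
Every point depending on H is an affine combination of H and λ-independent points, so each such coordinate is linear in λ; the λ² term in each signed area is a multiple of (X−Z)×(X−Z) = 0, so 2·[NHZ] and 2·[NZG] are each linear in λ. Evaluating at λ=0 and λ=1:
  2·[NHZ] = -4/9·λ,   2·[NZG] = -1/9·λ − 1/3
So [NHZ]:[NZG] = (-4/9·λ) / (-1/9·λ − 1/3). Setting this equal to 4/13:
  -4/9·λ = 4/13·(-1/9·λ − 1/3)  ⇒  λ = 1/4
Then r = λ/(1−λ) = (1/4)/(3/4) = 1/3. Check: with r = 1/3, H = (3/4, 1/4) and [NHZ]:[NZG] = 4/13 as required.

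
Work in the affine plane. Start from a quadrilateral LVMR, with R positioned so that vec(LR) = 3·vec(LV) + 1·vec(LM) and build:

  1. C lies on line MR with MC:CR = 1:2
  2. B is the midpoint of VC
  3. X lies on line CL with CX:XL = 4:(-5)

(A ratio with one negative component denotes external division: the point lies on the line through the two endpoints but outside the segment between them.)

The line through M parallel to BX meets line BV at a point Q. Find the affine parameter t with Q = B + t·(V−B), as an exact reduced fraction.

Work in coordinates with L = (0, 0), V = (1, 0), M = (0, 1), R = (3, 1).
1. C lies on line MR with MC:CR = 1:2 ⇒ C = (1, 1)
2. B is the midpoint of VC ⇒ B = (1, 1/2)
3. X lies on line CL with CX:XL = 4:(-5) ⇒ X = (5, 5)
through M parallel to BX: direction (4, 9/2); meets BV at Q = (1, 17/8)
Q = B + t·(V−B) with t = -13/4

t = -13/4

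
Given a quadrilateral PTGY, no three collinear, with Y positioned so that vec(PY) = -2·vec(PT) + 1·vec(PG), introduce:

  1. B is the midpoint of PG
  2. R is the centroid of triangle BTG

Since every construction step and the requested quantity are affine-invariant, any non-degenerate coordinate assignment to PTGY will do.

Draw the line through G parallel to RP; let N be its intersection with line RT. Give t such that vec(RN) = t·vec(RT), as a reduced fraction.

t = -2/3

Assign P = (0, 0), T = (1, 0), G = (0, 1), Y = (-2, 1) — the answer is frame-independent, so this choice is without loss of generality.
1. B is the midpoint of PG ⇒ B = (0, 1/2)
2. R is the centroid of triangle BTG ⇒ R = (1/3, 1/2)
through G parallel to RP: direction (-1/3, -1/2); meets RT at N = (-1/9, 5/6)
N = R + t·(T−R) with t = -2/3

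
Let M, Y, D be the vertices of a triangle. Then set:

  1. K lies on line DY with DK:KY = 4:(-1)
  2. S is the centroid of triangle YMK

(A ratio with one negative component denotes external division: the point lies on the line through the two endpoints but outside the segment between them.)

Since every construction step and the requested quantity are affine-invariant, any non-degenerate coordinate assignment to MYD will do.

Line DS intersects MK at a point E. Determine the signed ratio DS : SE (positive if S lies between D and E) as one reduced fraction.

Work in coordinates with M = (0, 0), Y = (1, 0), D = (0, 1).
1. K lies on line DY with DK:KY = 4:(-1) ⇒ K = (4/3, -1/3)
2. S is the centroid of triangle YMK ⇒ S = (7/9, -1/9)
line DS meets MK at E = (28/33, -7/33)
S = D + t·(E−D) with t = 11/12, so DS:SE = 11/12:1/12

DS:SE = 11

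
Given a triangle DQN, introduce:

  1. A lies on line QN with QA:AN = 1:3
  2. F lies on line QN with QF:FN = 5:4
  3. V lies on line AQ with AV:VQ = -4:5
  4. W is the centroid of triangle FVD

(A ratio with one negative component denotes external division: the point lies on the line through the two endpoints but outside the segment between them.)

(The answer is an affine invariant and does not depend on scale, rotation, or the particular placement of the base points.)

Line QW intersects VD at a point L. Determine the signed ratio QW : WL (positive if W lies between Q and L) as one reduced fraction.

QW:WL = 22/5

Set D = (0, 0), Q = (1, 0), N = (0, 1); any affine frame gives the same invariant.
1. A lies on line QN with QA:AN = 1:3 ⇒ A = (3/4, 1/4)
2. F lies on line QN with QF:FN = 5:4 ⇒ F = (4/9, 5/9)
3. V lies on line AQ with AV:VQ = -4:5 ⇒ V = (-1/4, 5/4)
4. W is the centroid of triangle FVD ⇒ W = (7/108, 65/108)
line QW meets VD at L = (-13/88, 65/88)
W = Q + t·(L−Q) with t = 22/27, so QW:WL = 22/27:5/27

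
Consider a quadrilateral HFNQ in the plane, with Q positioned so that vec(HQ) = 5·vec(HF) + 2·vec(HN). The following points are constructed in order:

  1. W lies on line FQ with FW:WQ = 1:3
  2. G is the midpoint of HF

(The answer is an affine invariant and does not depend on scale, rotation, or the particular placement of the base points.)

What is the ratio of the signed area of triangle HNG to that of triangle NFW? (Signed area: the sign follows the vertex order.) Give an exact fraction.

Set H = (0, 0), F = (1, 0), N = (0, 1), Q = (5, 2); any affine frame gives the same invariant.
1. W lies on line FQ with FW:WQ = 1:3 ⇒ W = (2, 1/2)
2. G is the midpoint of HF ⇒ G = (1/2, 0)
2·[HNG] = -1/2, 2·[NFW] = 3/2
[HNG]:[NFW] = -1/2:3/2 = -1/3

[HNG]:[NFW] = -1/3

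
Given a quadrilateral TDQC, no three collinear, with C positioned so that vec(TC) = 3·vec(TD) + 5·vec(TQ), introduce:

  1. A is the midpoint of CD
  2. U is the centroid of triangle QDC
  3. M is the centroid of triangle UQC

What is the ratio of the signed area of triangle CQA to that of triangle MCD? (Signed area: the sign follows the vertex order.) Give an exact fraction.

Choose coordinates T = (0, 0), D = (1, 0), Q = (0, 1), C = (3, 5).
1. A is the midpoint of CD ⇒ A = (2, 5/2)
2. U is the centroid of triangle QDC ⇒ U = (4/3, 2)
3. M is the centroid of triangle UQC ⇒ M = (13/9, 8/3)
2·[CQA] = 7/2, 2·[MCD] = -28/9
[CQA]:[MCD] = 7/2:-28/9 = -9/8

[CQA]:[MCD] = -9/8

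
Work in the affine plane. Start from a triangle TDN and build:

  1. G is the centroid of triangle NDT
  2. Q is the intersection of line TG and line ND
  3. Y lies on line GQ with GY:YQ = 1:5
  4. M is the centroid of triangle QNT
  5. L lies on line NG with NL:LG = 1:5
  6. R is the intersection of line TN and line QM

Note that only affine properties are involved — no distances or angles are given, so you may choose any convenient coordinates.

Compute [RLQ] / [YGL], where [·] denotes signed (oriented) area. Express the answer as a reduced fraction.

Set T = (0, 0), D = (1, 0), N = (0, 1); any affine frame gives the same invariant.
1. G is the centroid of triangle NDT ⇒ G = (1/3, 1/3)
2. Q is the intersection of line TG and line ND ⇒ Q = (1/2, 1/2)
3. Y lies on line GQ with GY:YQ = 1:5 ⇒ Y = (13/36, 13/36)
4. M is the centroid of triangle QNT ⇒ M = (1/6, 1/2)
5. L lies on line NG with NL:LG = 1:5 ⇒ L = (1/18, 8/9)
6. R is the intersection of line TN and line QM ⇒ R = (0, 1/2)
2·[RLQ] = -7/36, 2·[YGL] = -5/216
[RLQ]:[YGL] = -7/36:-5/216 = 42/5

[RLQ]:[YGL] = 42/5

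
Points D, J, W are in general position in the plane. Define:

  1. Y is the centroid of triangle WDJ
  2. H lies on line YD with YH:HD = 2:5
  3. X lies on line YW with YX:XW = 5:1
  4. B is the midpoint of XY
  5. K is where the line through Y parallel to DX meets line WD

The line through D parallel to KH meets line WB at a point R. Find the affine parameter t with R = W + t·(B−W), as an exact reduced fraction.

Set D = (0, 0), J = (1, 0), W = (0, 1); any affine frame gives the same invariant.
1. Y is the centroid of triangle WDJ ⇒ Y = (1/3, 1/3)
2. H lies on line YD with YH:HD = 2:5 ⇒ H = (5/21, 5/21)
3. X lies on line YW with YX:XW = 5:1 ⇒ X = (1/18, 8/9)
4. B is the midpoint of XY ⇒ B = (7/36, 11/18)
5. K is where the line through Y parallel to DX meets line WD ⇒ K = (0, -5)
through D parallel to KH: direction (5/21, 110/21); meets WB at R = (1/24, 11/12)
R = W + t·(B−W) with t = 3/14

t = 3/14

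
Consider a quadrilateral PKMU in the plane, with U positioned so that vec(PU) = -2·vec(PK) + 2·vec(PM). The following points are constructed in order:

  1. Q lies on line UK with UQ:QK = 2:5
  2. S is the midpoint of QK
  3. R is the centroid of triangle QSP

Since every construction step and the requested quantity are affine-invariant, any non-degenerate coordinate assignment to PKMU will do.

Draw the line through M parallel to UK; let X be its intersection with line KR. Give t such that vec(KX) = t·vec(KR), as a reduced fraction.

Assign P = (0, 0), K = (1, 0), M = (0, 1), U = (-2, 2) — the answer is frame-independent, so this choice is without loss of generality.
1. Q lies on line UK with UQ:QK = 2:5 ⇒ Q = (-8/7, 10/7)
2. S is the midpoint of QK ⇒ S = (-1/14, 5/7)
3. R is the centroid of triangle QSP ⇒ R = (-17/42, 5/7)
through M parallel to UK: direction (3, -2); meets KR at X = (87/28, -15/14)
X = K + t·(R−K) with t = -3/2

t = -3/2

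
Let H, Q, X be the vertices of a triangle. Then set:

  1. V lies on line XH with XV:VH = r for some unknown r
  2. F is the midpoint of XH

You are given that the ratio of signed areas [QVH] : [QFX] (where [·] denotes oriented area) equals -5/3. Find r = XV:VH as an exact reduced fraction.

Assign H = (0, 0), Q = (1, 0), X = (0, 1) — the answer is frame-independent, so this choice is without loss of generality.
1. With XV:VH = r, write λ = r/(r+1) so V = X + λ·(H−X); V is affine-linear in λ
2. F is the midpoint of XH ⇒ F = (0, 1/2)
Every point depending on V is an affine combination of V and λ-independent points, so each such coordinate is linear in λ; the λ² term in each signed area is a multiple of (H−X)×(H−X) = 0, so 2·[QVH] and 2·[QFX] are each linear in λ. Evaluating at λ=0 and λ=1:
  2·[QVH] = −λ + 1,   2·[QFX] = -1/2
So [QVH]:[QFX] = (−λ + 1) / (-1/2). Setting this equal to -5/3:
  −λ + 1 = -5/3·(-1/2)  ⇒  λ = 1/6
Then r = λ/(1−λ) = (1/6)/(5/6) = 1/5. Check: with r = 1/5, V = (0, 5/6) and [QVH]:[QFX] = -5/3 as required.

r = 1/5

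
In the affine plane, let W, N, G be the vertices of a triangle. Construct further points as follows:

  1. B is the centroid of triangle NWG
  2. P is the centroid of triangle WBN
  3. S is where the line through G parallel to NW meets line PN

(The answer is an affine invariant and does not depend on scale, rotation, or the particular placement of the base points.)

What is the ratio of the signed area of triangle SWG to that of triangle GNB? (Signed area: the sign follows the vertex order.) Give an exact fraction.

[SWG]:[GNB] = -12

Work in coordinates with W = (0, 0), N = (1, 0), G = (0, 1).
1. B is the centroid of triangle NWG ⇒ B = (1/3, 1/3)
2. P is the centroid of triangle WBN ⇒ P = (4/9, 1/9)
3. S is where the line through G parallel to NW meets line PN ⇒ S = (-4, 1)
2·[SWG] = 4, 2·[GNB] = -1/3
[SWG]:[GNB] = 4:-1/3 = -12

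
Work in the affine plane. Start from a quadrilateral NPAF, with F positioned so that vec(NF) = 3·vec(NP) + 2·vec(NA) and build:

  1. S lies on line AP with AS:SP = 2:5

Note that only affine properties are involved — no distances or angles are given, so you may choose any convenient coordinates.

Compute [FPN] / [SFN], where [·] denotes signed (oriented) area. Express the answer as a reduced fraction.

Work in coordinates with N = (0, 0), P = (1, 0), A = (0, 1), F = (3, 2).
1. S lies on line AP with AS:SP = 2:5 ⇒ S = (2/7, 5/7)
2·[FPN] = -2, 2·[SFN] = -11/7
[FPN]:[SFN] = -2:-11/7 = 14/11

[FPN]:[SFN] = 14/11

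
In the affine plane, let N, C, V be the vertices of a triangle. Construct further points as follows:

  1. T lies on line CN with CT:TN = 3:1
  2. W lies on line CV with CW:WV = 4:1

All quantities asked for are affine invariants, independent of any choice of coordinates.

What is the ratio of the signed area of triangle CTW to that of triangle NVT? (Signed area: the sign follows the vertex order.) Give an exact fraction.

Assign N = (0, 0), C = (1, 0), V = (0, 1) — the answer is frame-independent, so this choice is without loss of generality.
1. T lies on line CN with CT:TN = 3:1 ⇒ T = (1/4, 0)
2. W lies on line CV with CW:WV = 4:1 ⇒ W = (1/5, 4/5)
2·[CTW] = -3/5, 2·[NVT] = -1/4
[CTW]:[NVT] = -3/5:-1/4 = 12/5

[CTW]:[NVT] = 12/5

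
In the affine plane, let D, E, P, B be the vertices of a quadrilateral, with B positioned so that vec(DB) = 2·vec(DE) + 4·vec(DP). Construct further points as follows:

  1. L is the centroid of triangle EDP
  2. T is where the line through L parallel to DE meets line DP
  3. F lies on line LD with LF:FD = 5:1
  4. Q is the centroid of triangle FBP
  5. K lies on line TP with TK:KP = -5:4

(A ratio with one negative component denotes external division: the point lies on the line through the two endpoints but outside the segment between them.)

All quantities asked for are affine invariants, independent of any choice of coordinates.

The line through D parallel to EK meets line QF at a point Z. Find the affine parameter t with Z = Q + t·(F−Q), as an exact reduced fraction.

Set D = (0, 0), E = (1, 0), P = (0, 1), B = (2, 4); any affine frame gives the same invariant.
1. L is the centroid of triangle EDP ⇒ L = (1/3, 1/3)
2. T is where the line through L parallel to DE meets line DP ⇒ T = (0, 1/3)
3. F lies on line LD with LF:FD = 5:1 ⇒ F = (1/18, 1/18)
4. Q is the centroid of triangle FBP ⇒ Q = (37/54, 91/54)
5. K lies on line TP with TK:KP = -5:4 ⇒ K = (0, 11/3)
through D parallel to EK: direction (-1, 11/3); meets QF at Z = (9/638, -3/58)
Z = Q + t·(F−Q) with t = 340/319

t = 340/319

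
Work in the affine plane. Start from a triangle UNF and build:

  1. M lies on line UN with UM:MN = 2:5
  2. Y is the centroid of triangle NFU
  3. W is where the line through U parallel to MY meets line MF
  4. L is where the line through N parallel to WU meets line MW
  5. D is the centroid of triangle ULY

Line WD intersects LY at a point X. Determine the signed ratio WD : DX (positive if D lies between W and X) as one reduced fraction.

WD:DX = 4/17

Assign U = (0, 0), N = (1, 0), F = (0, 1) — the answer is frame-independent, so this choice is without loss of generality.
1. M lies on line UN with UM:MN = 2:5 ⇒ M = (2/7, 0)
2. Y is the centroid of triangle NFU ⇒ Y = (1/3, 1/3)
3. W is where the line through U parallel to MY meets line MF ⇒ W = (2/21, 2/3)
4. L is where the line through N parallel to WU meets line MW ⇒ L = (16/21, -5/3)
5. D is the centroid of triangle ULY ⇒ D = (23/63, -4/9)
line WD meets LY at X = (127/84, -31/6)
D = W + t·(X−W) with t = 4/21, so WD:DX = 4/21:17/21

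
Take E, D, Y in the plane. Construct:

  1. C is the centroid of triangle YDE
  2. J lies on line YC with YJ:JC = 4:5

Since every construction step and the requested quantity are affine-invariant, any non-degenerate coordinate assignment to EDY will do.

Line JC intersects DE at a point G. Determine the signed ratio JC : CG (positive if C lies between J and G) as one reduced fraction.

JC:CG = 10/9

Set E = (0, 0), D = (1, 0), Y = (0, 1); any affine frame gives the same invariant.
1. C is the centroid of triangle YDE ⇒ C = (1/3, 1/3)
2. J lies on line YC with YJ:JC = 4:5 ⇒ J = (4/27, 19/27)
line JC meets DE at G = (1/2, 0)
C = J + t·(G−J) with t = 10/19, so JC:CG = 10/19:9/19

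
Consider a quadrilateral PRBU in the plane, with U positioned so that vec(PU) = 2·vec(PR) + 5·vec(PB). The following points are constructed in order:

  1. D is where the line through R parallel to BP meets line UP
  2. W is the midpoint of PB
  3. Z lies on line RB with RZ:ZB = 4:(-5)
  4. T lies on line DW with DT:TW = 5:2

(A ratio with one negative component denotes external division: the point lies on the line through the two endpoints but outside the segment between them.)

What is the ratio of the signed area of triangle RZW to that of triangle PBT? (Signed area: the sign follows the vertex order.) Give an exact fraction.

[RZW]:[PBT] = 7

Set P = (0, 0), R = (1, 0), B = (0, 1), U = (2, 5); any affine frame gives the same invariant.
1. D is where the line through R parallel to BP meets line UP ⇒ D = (1, 5/2)
2. W is the midpoint of PB ⇒ W = (0, 1/2)
3. Z lies on line RB with RZ:ZB = 4:(-5) ⇒ Z = (5, -4)
4. T lies on line DW with DT:TW = 5:2 ⇒ T = (2/7, 15/14)
2·[RZW] = -2, 2·[PBT] = -2/7
[RZW]:[PBT] = -2:-2/7 = 7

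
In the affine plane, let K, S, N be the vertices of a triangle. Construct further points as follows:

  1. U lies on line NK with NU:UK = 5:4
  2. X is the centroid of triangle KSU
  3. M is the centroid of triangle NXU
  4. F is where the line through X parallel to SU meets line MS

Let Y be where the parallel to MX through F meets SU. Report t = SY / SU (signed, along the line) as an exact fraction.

t = -216/253

Work in coordinates with K = (0, 0), S = (1, 0), N = (0, 1).
1. U lies on line NK with NU:UK = 5:4 ⇒ U = (0, 4/9)
2. X is the centroid of triangle KSU ⇒ X = (1/3, 4/27)
3. M is the centroid of triangle NXU ⇒ M = (1/9, 43/81)
4. F is where the line through X parallel to SU meets line MS ⇒ F = (65/33, -172/297)
through F parallel to MX: direction (2/9, -31/81); meets SU at Y = (469/253, -96/253)
Y = S + t·(U−S) with t = -216/253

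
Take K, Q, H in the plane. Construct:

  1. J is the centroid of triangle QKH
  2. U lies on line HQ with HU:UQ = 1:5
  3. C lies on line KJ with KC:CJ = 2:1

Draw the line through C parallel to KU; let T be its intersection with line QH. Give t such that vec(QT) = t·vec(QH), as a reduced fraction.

Set K = (0, 0), Q = (1, 0), H = (0, 1); any affine frame gives the same invariant.
1. J is the centroid of triangle QKH ⇒ J = (1/3, 1/3)
2. U lies on line HQ with HU:UQ = 1:5 ⇒ U = (1/6, 5/6)
3. C lies on line KJ with KC:CJ = 2:1 ⇒ C = (2/9, 2/9)
through C parallel to KU: direction (1/6, 5/6); meets QH at T = (17/54, 37/54)
T = Q + t·(H−Q) with t = 37/54

t = 37/54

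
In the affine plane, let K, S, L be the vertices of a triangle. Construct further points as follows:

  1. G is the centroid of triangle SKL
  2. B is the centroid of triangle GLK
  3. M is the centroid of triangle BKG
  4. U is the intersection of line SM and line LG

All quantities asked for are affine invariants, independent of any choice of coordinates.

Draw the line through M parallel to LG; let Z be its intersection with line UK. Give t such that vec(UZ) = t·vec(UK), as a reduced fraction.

t = 4/9

Work in coordinates with K = (0, 0), S = (1, 0), L = (0, 1).
1. G is the centroid of triangle SKL ⇒ G = (1/3, 1/3)
2. B is the centroid of triangle GLK ⇒ B = (1/9, 4/9)
3. M is the centroid of triangle BKG ⇒ M = (4/27, 7/27)
4. U is the intersection of line SM and line LG ⇒ U = (16/39, 7/39)
through M parallel to LG: direction (1/3, -2/3); meets UK at Z = (80/351, 35/351)
Z = U + t·(K−U) with t = 4/9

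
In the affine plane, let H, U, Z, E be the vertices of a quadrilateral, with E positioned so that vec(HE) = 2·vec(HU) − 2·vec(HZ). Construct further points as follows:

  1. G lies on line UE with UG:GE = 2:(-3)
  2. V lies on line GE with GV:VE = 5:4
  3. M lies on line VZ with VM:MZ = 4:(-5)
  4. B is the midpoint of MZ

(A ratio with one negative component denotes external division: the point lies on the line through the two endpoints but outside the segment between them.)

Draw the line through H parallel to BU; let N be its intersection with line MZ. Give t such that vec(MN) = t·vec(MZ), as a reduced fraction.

Set H = (0, 0), U = (1, 0), Z = (0, 1), E = (2, -2); any affine frame gives the same invariant.
1. G lies on line UE with UG:GE = 2:(-3) ⇒ G = (-1, 4)
2. V lies on line GE with GV:VE = 5:4 ⇒ V = (2/3, 2/3)
3. M lies on line VZ with VM:MZ = 4:(-5) ⇒ M = (10/3, -2/3)
4. B is the midpoint of MZ ⇒ B = (5/3, 1/6)
through H parallel to BU: direction (-2/3, -1/6); meets MZ at N = (4/3, 1/3)
N = M + t·(Z−M) with t = 3/5

t = 3/5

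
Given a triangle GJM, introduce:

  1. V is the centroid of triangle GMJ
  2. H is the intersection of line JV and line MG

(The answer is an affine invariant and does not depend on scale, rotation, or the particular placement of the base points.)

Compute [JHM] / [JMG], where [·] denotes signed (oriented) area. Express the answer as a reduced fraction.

Work in coordinates with G = (0, 0), J = (1, 0), M = (0, 1).
1. V is the centroid of triangle GMJ ⇒ V = (1/3, 1/3)
2. H is the intersection of line JV and line MG ⇒ H = (0, 1/2)
2·[JHM] = -1/2, 2·[JMG] = 1
[JHM]:[JMG] = -1/2:1 = -1/2

[JHM]:[JMG] = -1/2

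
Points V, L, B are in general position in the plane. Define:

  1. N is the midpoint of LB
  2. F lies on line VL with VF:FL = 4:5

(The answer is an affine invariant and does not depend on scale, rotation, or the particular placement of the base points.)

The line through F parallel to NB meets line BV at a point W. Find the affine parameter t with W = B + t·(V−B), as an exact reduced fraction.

Choose coordinates V = (0, 0), L = (1, 0), B = (0, 1).
1. N is the midpoint of LB ⇒ N = (1/2, 1/2)
2. F lies on line VL with VF:FL = 4:5 ⇒ F = (4/9, 0)
through F parallel to NB: direction (-1/2, 1/2); meets BV at W = (0, 4/9)
W = B + t·(V−B) with t = 5/9

t = 5/9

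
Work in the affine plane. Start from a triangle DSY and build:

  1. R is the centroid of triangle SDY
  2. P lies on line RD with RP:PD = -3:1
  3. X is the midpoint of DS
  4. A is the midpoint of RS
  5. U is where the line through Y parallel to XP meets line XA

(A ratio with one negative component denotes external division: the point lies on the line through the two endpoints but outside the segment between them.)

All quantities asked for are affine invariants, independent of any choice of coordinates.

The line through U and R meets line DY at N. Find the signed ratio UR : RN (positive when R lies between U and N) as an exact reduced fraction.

UR:RN = 5

Assign D = (0, 0), S = (1, 0), Y = (0, 1) — the answer is frame-independent, so this choice is without loss of generality.
1. R is the centroid of triangle SDY ⇒ R = (1/3, 1/3)
2. P lies on line RD with RP:PD = -3:1 ⇒ P = (-1/6, -1/6)
3. X is the midpoint of DS ⇒ X = (1/2, 0)
4. A is the midpoint of RS ⇒ A = (2/3, 1/6)
5. U is where the line through Y parallel to XP meets line XA ⇒ U = (2, 3/2)
line UR meets DY at N = (0, 1/10)
R = U + t·(N−U) with t = 5/6, so UR:RN = 5/6:1/6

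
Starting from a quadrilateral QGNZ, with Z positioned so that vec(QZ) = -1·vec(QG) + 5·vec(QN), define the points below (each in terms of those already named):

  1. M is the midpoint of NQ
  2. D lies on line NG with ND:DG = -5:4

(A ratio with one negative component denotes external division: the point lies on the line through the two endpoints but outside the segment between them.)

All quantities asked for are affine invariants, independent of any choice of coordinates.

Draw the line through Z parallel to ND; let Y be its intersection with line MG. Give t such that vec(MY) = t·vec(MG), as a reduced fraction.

t = 7

Set Q = (0, 0), G = (1, 0), N = (0, 1), Z = (-1, 5); any affine frame gives the same invariant.
1. M is the midpoint of NQ ⇒ M = (0, 1/2)
2. D lies on line NG with ND:DG = -5:4 ⇒ D = (5, -4)
through Z parallel to ND: direction (5, -5); meets MG at Y = (7, -3)
Y = M + t·(G−M) with t = 7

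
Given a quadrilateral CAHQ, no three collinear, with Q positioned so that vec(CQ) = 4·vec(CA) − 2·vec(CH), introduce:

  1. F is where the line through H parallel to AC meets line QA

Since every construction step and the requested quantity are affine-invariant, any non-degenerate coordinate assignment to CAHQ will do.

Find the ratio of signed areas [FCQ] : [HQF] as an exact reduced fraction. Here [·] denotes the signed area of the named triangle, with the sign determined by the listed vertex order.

Work in coordinates with C = (0, 0), A = (1, 0), H = (0, 1), Q = (4, -2).
1. F is where the line through H parallel to AC meets line QA ⇒ F = (-1/2, 1)
2·[FCQ] = 3, 2·[HQF] = -3/2
[FCQ]:[HQF] = 3:-3/2 = -2

[FCQ]:[HQF] = -2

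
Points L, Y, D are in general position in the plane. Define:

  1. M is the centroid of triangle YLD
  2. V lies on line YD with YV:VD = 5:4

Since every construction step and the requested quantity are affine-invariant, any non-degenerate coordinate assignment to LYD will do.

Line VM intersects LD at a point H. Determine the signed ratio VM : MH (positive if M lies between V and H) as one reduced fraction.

VM:MH = 1/3

Assign L = (0, 0), Y = (1, 0), D = (0, 1) — the answer is frame-independent, so this choice is without loss of generality.
1. M is the centroid of triangle YLD ⇒ M = (1/3, 1/3)
2. V lies on line YD with YV:VD = 5:4 ⇒ V = (4/9, 5/9)
line VM meets LD at H = (0, -1/3)
M = V + t·(H−V) with t = 1/4, so VM:MH = 1/4:3/4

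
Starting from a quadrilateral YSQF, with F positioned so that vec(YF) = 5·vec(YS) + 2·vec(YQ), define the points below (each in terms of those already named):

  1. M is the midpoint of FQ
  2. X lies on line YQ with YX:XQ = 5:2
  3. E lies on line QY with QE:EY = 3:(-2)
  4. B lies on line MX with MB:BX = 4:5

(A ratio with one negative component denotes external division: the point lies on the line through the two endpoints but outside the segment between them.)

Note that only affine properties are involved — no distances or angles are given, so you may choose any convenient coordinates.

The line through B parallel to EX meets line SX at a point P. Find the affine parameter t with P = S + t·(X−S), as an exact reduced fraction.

Choose coordinates Y = (0, 0), S = (1, 0), Q = (0, 1), F = (5, 2).
1. M is the midpoint of FQ ⇒ M = (5/2, 3/2)
2. X lies on line YQ with YX:XQ = 5:2 ⇒ X = (0, 5/7)
3. E lies on line QY with QE:EY = 3:(-2) ⇒ E = (0, -2)
4. B lies on line MX with MB:BX = 4:5 ⇒ B = (25/18, 145/126)
through B parallel to EX: direction (0, 19/7); meets SX at P = (25/18, -5/18)
P = S + t·(X−S) with t = -7/18

t = -7/18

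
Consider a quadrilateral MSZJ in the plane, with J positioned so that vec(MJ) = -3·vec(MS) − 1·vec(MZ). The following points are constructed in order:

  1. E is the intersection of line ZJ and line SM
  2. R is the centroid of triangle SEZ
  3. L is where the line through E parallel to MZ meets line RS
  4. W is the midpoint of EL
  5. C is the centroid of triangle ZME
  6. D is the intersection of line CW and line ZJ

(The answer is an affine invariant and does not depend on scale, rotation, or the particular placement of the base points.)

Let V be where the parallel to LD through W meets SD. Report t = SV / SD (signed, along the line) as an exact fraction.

t = 4/3

Choose coordinates M = (0, 0), S = (1, 0), Z = (0, 1), J = (-3, -1).
1. E is the intersection of line ZJ and line SM ⇒ E = (-3/2, 0)
2. R is the centroid of triangle SEZ ⇒ R = (-1/6, 1/3)
3. L is where the line through E parallel to MZ meets line RS ⇒ L = (-3/2, 5/7)
4. W is the midpoint of EL ⇒ W = (-3/2, 5/14)
5. C is the centroid of triangle ZME ⇒ C = (-1/2, 1/3)
6. D is the intersection of line CW and line ZJ ⇒ D = (-57/58, 10/29)
through W parallel to LD: direction (15/29, -75/203); meets SD at V = (-143/87, 40/87)
V = S + t·(D−S) with t = 4/3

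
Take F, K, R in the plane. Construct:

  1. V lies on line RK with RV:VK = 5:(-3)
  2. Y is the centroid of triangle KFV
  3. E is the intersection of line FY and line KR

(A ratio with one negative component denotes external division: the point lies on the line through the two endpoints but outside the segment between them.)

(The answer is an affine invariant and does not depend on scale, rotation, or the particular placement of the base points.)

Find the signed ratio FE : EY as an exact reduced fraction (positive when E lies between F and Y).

FE:EY = -3

Set F = (0, 0), K = (1, 0), R = (0, 1); any affine frame gives the same invariant.
1. V lies on line RK with RV:VK = 5:(-3) ⇒ V = (5/2, -3/2)
2. Y is the centroid of triangle KFV ⇒ Y = (7/6, -1/2)
3. E is the intersection of line FY and line KR ⇒ E = (7/4, -3/4)
E = F + t·(Y−F) with t = 3/2, so FE:EY = t:(1−t) = 3/2:-1/2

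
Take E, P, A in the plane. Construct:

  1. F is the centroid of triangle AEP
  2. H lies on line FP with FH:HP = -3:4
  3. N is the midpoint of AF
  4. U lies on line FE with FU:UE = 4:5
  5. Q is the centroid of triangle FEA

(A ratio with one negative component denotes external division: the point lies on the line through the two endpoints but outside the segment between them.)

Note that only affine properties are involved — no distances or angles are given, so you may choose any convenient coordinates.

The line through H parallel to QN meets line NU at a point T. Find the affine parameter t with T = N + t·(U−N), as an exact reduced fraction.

t = -72/5

Work in coordinates with E = (0, 0), P = (1, 0), A = (0, 1).
1. F is the centroid of triangle AEP ⇒ F = (1/3, 1/3)
2. H lies on line FP with FH:HP = -3:4 ⇒ H = (-5/3, 4/3)
3. N is the midpoint of AF ⇒ N = (1/6, 2/3)
4. U lies on line FE with FU:UE = 4:5 ⇒ U = (5/27, 5/27)
5. Q is the centroid of triangle FEA ⇒ Q = (1/9, 4/9)
through H parallel to QN: direction (1/18, 2/9); meets NU at T = (-1/10, 38/5)
T = N + t·(U−N) with t = -72/5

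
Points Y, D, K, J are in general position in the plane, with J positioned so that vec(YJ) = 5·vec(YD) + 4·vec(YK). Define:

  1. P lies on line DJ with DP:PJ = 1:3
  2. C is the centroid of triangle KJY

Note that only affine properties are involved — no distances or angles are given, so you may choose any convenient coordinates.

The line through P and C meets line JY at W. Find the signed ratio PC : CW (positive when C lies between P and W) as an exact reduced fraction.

PC:CW = -14/5

Set Y = (0, 0), D = (1, 0), K = (0, 1), J = (5, 4); any affine frame gives the same invariant.
1. P lies on line DJ with DP:PJ = 1:3 ⇒ P = (2, 1)
2. C is the centroid of triangle KJY ⇒ C = (5/3, 5/3)
line PC meets JY at W = (25/14, 10/7)
C = P + t·(W−P) with t = 14/9, so PC:CW = 14/9:-5/9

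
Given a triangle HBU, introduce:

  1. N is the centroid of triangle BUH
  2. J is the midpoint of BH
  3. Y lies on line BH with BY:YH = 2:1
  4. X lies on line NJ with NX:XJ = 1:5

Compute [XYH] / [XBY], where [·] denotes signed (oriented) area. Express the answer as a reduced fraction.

[XYH]:[XBY] = 1/2

Assign H = (0, 0), B = (1, 0), U = (0, 1) — the answer is frame-independent, so this choice is without loss of generality.
1. N is the centroid of triangle BUH ⇒ N = (1/3, 1/3)
2. J is the midpoint of BH ⇒ J = (1/2, 0)
3. Y lies on line BH with BY:YH = 2:1 ⇒ Y = (1/3, 0)
4. X lies on line NJ with NX:XJ = 1:5 ⇒ X = (13/36, 5/18)
2·[XYH] = -5/54, 2·[XBY] = -5/27
[XYH]:[XBY] = -5/54:-5/27 = 1/2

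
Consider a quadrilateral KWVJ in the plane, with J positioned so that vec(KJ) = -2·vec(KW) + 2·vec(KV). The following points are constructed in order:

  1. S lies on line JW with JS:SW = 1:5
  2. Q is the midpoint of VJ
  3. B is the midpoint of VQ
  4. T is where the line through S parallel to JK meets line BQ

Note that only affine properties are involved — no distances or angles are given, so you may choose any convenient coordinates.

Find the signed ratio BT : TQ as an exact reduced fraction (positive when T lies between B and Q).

Choose coordinates K = (0, 0), W = (1, 0), V = (0, 1), J = (-2, 2).
1. S lies on line JW with JS:SW = 1:5 ⇒ S = (-3/2, 5/3)
2. Q is the midpoint of VJ ⇒ Q = (-1, 3/2)
3. B is the midpoint of VQ ⇒ B = (-1/2, 5/4)
4. T is where the line through S parallel to JK meets line BQ ⇒ T = (-5/3, 11/6)
T = B + t·(Q−B) with t = 7/3, so BT:TQ = t:(1−t) = 7/3:-4/3

BT:TQ = -7/4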